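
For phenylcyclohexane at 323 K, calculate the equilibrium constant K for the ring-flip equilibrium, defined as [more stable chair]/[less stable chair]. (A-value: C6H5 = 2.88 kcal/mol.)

K ≈ 88.9

One chair has the phenyl group axial (E = 2.88 kcal/mol) and the other has it equatorial (E = 0).
ΔG = 2.88 kcal/mol between the two chairs.
K = exp(ΔG/RT) with R = 1.987×10⁻³ kcal mol⁻¹ K⁻¹ and T = 323 K gives K ≈ 88.9.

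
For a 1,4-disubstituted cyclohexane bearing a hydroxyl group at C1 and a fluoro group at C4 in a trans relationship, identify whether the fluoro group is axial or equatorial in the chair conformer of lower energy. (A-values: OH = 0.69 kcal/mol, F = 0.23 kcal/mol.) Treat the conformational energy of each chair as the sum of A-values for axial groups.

C1 and C4 have opposite parity, so for the trans isomer the two substituents are e,e in one chair and a,a in the other.
Chair I (hydroxyl axial, fluoro axial): E = 0.92 kcal/mol.
Chair II (hydroxyl equatorial, fluoro equatorial): E = 0.00 kcal/mol.
Chair II is the more stable (lower-energy) conformer, and in that chair the fluoro group is equatorial.

equatorial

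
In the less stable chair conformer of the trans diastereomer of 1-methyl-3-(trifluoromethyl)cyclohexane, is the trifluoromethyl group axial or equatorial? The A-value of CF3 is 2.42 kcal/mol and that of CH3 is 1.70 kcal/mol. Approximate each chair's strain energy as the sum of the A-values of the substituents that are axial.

C1 and C3 have the same parity, so for the trans isomer the two substituents are one axial and one equatorial in each chair.
Chair I (trifluoromethyl axial, methyl equatorial): E = 2.42 kcal/mol.
Chair II (trifluoromethyl equatorial, methyl axial): E = 1.70 kcal/mol.
Chair I is the less stable (higher-energy) conformer, and in that chair the trifluoromethyl group is axial.

axial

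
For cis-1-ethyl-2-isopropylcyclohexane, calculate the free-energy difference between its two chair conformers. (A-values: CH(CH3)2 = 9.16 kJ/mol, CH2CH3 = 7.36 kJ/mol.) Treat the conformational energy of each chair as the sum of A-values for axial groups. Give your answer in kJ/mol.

1.80 kJ/mol

C1 and C2 have opposite parity, so for the cis isomer the two substituents are one axial and one equatorial in each chair.
Chair I (isopropyl axial, ethyl equatorial): E = 9.16 kJ/mol.
Chair II (isopropyl equatorial, ethyl axial): E = 7.36 kJ/mol.
ΔE = 9.16 − 7.36 = 1.80 kJ/mol; chair II is more stable.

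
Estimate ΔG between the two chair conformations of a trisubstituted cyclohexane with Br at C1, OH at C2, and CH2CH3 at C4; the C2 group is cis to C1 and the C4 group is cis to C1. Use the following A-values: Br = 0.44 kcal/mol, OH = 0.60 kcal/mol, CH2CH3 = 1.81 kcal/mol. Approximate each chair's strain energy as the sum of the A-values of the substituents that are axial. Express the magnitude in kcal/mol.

Chair I (bromo axial, hydroxyl equatorial, ethyl equatorial): E = 0.44 kcal/mol.
Chair II (bromo equatorial, hydroxyl axial, ethyl axial): E = 2.41 kcal/mol.
ΔE = 2.41 − 0.44 = 1.97 kcal/mol; chair I is more stable.

1.97 kcal/mol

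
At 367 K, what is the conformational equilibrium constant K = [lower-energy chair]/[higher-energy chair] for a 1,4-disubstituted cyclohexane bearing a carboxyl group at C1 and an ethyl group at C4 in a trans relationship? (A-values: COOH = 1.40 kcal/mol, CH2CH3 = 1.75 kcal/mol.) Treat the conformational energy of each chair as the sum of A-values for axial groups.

C1 and C4 have opposite parity, so for the trans isomer the two substituents are e,e in one chair and a,a in the other.
Chair I (carboxyl axial, ethyl axial): E = 3.15 kcal/mol; chair II (carboxyl equatorial, ethyl equatorial): E = 0.00 kcal/mol.
ΔG = 3.15 kcal/mol between the two chairs.
K = exp(ΔG/RT) with R = 1.987×10⁻³ kcal mol⁻¹ K⁻¹ and T = 367 K gives K ≈ 75.2.

K ≈ 75.2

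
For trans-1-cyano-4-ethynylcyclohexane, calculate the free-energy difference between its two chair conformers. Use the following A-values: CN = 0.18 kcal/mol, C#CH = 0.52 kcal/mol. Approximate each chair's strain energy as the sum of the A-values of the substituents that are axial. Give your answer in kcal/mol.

0.70 kcal/mol

C1 and C4 have opposite parity, so for the trans isomer the two substituents are e,e in one chair and a,a in the other.
Chair I (cyano axial, ethynyl axial): E = 0.70 kcal/mol.
Chair II (cyano equatorial, ethynyl equatorial): E = 0.00 kcal/mol.
ΔE = 0.70 − 0.00 = 0.70 kcal/mol; chair II is more stable.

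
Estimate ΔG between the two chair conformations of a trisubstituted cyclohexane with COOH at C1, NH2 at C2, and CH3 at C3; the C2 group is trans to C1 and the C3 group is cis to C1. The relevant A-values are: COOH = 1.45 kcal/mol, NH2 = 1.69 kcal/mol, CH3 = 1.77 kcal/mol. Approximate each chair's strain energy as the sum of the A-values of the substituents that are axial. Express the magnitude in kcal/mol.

Chair I (carboxyl axial, amino axial, methyl axial): E = 4.91 kcal/mol.
Chair II (carboxyl equatorial, amino equatorial, methyl equatorial): E = 0.00 kcal/mol.
ΔE = 4.91 − 0.00 = 4.91 kcal/mol; chair II is more stable.

4.91 kcal/mol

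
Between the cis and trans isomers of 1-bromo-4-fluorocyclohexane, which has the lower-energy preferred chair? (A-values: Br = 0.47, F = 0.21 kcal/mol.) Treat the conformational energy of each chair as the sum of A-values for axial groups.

At 1,4 positions (parity opposite): cis → (a,e or e,a); trans → (e,e or a,a).
Best chair for cis: E = 0.21 kcal/mol; best chair for trans: E = 0.00 kcal/mol.
The trans isomer is lower by 0.21 kcal/mol.

trans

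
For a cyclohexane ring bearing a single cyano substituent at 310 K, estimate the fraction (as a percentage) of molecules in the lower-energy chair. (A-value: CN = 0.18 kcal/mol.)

One chair has the cyano group axial (E = 0.18 kcal/mol) and the other has it equatorial (E = 0).
ΔG = 0.18 kcal/mol between the two chairs.
K = exp(ΔG/RT) with R = 1.987×10⁻³ kcal mol⁻¹ K⁻¹ and T = 310 K gives K ≈ 1.34.
Fraction in the lower-energy chair = K/(K+1) = 57.3%.

57.3%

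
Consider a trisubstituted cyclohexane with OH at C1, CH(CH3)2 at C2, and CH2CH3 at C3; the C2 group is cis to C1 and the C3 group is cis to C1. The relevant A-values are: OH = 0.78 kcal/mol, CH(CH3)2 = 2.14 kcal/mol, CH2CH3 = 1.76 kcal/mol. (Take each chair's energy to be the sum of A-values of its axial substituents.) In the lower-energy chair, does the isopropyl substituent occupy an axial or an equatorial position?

Chair I (hydroxyl axial, isopropyl equatorial, ethyl axial): E = 2.54 kcal/mol.
Chair II (hydroxyl equatorial, isopropyl axial, ethyl equatorial): E = 2.14 kcal/mol.
Chair II is the more stable (lower-energy) conformer, and in that chair the isopropyl group is axial.

axial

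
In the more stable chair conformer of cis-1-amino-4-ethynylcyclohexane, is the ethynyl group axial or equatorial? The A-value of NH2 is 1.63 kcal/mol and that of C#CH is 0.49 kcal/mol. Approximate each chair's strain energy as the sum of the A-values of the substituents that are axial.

C1 and C4 have opposite parity, so for the cis isomer the two substituents are one axial and one equatorial in each chair.
Chair I (amino axial, ethynyl equatorial): E = 1.63 kcal/mol.
Chair II (amino equatorial, ethynyl axial): E = 0.49 kcal/mol.
Chair II is the more stable (lower-energy) conformer, and in that chair the ethynyl group is axial.

axial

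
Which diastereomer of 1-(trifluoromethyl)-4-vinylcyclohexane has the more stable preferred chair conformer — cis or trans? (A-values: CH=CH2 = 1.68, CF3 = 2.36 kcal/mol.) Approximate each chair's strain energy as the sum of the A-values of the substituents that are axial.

trans

At 1,4 positions (parity opposite): cis → (a,e or e,a); trans → (e,e or a,a).
Best chair for cis: E = 1.68 kcal/mol; best chair for trans: E = 0.00 kcal/mol.
The trans isomer is lower by 1.68 kcal/mol.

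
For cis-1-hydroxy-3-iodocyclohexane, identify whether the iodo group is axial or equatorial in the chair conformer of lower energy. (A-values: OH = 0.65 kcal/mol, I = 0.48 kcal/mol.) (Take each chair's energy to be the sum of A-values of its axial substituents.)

C1 and C3 have the same parity, so for the cis isomer the two substituents are e,e in one chair and a,a in the other.
Chair I (hydroxyl axial, iodo axial): E = 1.13 kcal/mol.
Chair II (hydroxyl equatorial, iodo equatorial): E = 0.00 kcal/mol.
Chair II is the more stable (lower-energy) conformer, and in that chair the iodo group is equatorial.

equatorial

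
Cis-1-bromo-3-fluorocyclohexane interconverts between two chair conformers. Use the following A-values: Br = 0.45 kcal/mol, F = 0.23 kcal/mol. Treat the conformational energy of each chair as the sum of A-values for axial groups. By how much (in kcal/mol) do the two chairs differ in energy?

0.68 kcal/mol

C1 and C3 have the same parity, so for the cis isomer the two substituents are e,e in one chair and a,a in the other.
Chair I (bromo axial, fluoro axial): E = 0.68 kcal/mol.
Chair II (bromo equatorial, fluoro equatorial): E = 0.00 kcal/mol.
ΔE = 0.68 − 0.00 = 0.68 kcal/mol; chair II is more stable.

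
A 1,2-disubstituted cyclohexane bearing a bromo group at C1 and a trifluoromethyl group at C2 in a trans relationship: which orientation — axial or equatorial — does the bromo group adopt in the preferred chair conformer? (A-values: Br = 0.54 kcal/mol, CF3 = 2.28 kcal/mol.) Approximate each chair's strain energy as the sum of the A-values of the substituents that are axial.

equatorial

C1 and C2 have opposite parity, so for the trans isomer the two substituents are e,e in one chair and a,a in the other.
Chair I (bromo axial, trifluoromethyl axial): E = 2.82 kcal/mol.
Chair II (bromo equatorial, trifluoromethyl equatorial): E = 0.00 kcal/mol.
Chair II is the more stable (lower-energy) conformer, and in that chair the bromo group is equatorial.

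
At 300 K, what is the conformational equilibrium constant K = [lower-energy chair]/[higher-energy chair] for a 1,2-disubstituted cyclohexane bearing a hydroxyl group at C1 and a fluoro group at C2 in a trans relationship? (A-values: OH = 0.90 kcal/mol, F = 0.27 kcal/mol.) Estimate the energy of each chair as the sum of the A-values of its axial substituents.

C1 and C2 have opposite parity, so for the trans isomer the two substituents are e,e in one chair and a,a in the other.
Chair I (hydroxyl axial, fluoro axial): E = 1.17 kcal/mol; chair II (hydroxyl equatorial, fluoro equatorial): E = 0.00 kcal/mol.
ΔG = 1.17 kcal/mol between the two chairs.
K = exp(ΔG/RT) with R = 1.987×10⁻³ kcal mol⁻¹ K⁻¹ and T = 300 K gives K ≈ 7.12.

K ≈ 7.12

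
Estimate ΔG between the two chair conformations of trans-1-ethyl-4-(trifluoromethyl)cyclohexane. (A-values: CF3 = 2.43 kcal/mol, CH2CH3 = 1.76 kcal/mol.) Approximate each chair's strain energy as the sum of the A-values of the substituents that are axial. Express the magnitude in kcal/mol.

C1 and C4 have opposite parity, so for the trans isomer the two substituents are e,e in one chair and a,a in the other.
Chair I (trifluoromethyl axial, ethyl axial): E = 4.19 kcal/mol.
Chair II (trifluoromethyl equatorial, ethyl equatorial): E = 0.00 kcal/mol.
ΔE = 4.19 − 0.00 = 4.19 kcal/mol; chair II is more stable.

4.19 kcal/mol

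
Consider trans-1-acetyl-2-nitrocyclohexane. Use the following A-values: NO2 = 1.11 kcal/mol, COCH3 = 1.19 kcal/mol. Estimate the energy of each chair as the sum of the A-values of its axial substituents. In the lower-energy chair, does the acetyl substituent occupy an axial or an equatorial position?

C1 and C2 have opposite parity, so for the trans isomer the two substituents are e,e in one chair and a,a in the other.
Chair I (nitro axial, acetyl axial): E = 2.30 kcal/mol.
Chair II (nitro equatorial, acetyl equatorial): E = 0.00 kcal/mol.
Chair II is the more stable (lower-energy) conformer, and in that chair the acetyl group is equatorial.

equatorial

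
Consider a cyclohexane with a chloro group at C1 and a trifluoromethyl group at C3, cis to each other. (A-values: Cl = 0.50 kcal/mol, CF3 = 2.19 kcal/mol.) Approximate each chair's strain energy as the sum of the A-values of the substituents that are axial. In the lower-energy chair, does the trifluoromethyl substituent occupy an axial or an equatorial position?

C1 and C3 have the same parity, so for the cis isomer the two substituents are e,e in one chair and a,a in the other.
Chair I (chloro axial, trifluoromethyl axial): E = 2.69 kcal/mol.
Chair II (chloro equatorial, trifluoromethyl equatorial): E = 0.00 kcal/mol.
Chair II is the more stable (lower-energy) conformer, and in that chair the trifluoromethyl group is equatorial.

equatorial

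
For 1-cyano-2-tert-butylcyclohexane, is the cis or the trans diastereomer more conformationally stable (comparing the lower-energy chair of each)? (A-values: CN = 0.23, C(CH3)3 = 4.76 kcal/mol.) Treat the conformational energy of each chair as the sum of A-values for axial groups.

trans

At 1,2 positions (parity opposite): cis → (a,e or e,a); trans → (e,e or a,a).
Best chair for cis: E = 0.23 kcal/mol; best chair for trans: E = 0.00 kcal/mol.
The trans isomer is lower by 0.23 kcal/mol.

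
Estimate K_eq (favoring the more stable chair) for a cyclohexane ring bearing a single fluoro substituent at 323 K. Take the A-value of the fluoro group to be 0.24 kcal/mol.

One chair has the fluoro group axial (E = 0.24 kcal/mol) and the other has it equatorial (E = 0).
ΔG = 0.24 kcal/mol between the two chairs.
K = exp(ΔG/RT) with R = 1.987×10⁻³ kcal mol⁻¹ K⁻¹ and T = 323 K gives K ≈ 1.45.

K ≈ 1.45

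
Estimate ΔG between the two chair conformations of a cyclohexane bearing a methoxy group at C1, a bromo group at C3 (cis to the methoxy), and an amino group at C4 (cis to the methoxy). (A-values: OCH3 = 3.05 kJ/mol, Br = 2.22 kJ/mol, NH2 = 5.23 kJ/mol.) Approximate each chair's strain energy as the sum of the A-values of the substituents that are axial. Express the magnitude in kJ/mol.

Chair I (methoxy axial, bromo axial, amino equatorial): E = 5.27 kJ/mol.
Chair II (methoxy equatorial, bromo equatorial, amino axial): E = 5.23 kJ/mol.
ΔE = 5.27 − 5.23 = 0.04 kJ/mol; chair II is more stable.

0.04 kJ/mol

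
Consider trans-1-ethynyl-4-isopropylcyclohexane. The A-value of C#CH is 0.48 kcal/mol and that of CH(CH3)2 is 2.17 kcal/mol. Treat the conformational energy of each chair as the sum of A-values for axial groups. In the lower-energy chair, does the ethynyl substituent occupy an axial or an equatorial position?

equatorial

C1 and C4 have opposite parity, so for the trans isomer the two substituents are e,e in one chair and a,a in the other.
Chair I (ethynyl axial, isopropyl axial): E = 2.65 kcal/mol.
Chair II (ethynyl equatorial, isopropyl equatorial): E = 0.00 kcal/mol.
Chair II is the more stable (lower-energy) conformer, and in that chair the ethynyl group is equatorial.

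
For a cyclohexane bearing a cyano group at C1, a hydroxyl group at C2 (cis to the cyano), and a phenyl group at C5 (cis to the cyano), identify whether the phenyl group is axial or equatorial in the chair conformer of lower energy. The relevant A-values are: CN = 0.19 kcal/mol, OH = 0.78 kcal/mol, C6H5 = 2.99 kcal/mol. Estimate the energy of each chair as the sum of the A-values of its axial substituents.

Chair I (cyano axial, hydroxyl equatorial, phenyl axial): E = 3.18 kcal/mol.
Chair II (cyano equatorial, hydroxyl axial, phenyl equatorial): E = 0.78 kcal/mol.
Chair II is the more stable (lower-energy) conformer, and in that chair the phenyl group is equatorial.

equatorial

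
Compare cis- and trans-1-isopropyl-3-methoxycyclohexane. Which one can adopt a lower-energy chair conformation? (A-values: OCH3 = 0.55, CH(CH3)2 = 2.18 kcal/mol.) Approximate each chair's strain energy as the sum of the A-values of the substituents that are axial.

At 1,3 positions (parity same): cis → (e,e or a,a); trans → (a,e or e,a).
Best chair for cis: E = 0.00 kcal/mol; best chair for trans: E = 0.55 kcal/mol.
The cis isomer is lower by 0.55 kcal/mol.

cis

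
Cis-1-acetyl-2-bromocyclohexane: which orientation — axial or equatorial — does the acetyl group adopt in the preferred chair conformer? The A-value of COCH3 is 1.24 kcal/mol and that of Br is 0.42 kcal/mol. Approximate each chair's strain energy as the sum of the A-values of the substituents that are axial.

C1 and C2 have opposite parity, so for the cis isomer the two substituents are one axial and one equatorial in each chair.
Chair I (acetyl axial, bromo equatorial): E = 1.24 kcal/mol.
Chair II (acetyl equatorial, bromo axial): E = 0.42 kcal/mol.
Chair II is the more stable (lower-energy) conformer, and in that chair the acetyl group is equatorial.

equatorial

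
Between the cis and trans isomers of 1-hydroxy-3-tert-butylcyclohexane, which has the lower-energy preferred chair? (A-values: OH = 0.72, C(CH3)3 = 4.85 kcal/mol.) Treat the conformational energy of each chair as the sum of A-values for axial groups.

cis

At 1,3 positions (parity same): cis → (e,e or a,a); trans → (a,e or e,a).
Best chair for cis: E = 0.00 kcal/mol; best chair for trans: E = 0.72 kcal/mol.
The cis isomer is lower by 0.72 kcal/mol.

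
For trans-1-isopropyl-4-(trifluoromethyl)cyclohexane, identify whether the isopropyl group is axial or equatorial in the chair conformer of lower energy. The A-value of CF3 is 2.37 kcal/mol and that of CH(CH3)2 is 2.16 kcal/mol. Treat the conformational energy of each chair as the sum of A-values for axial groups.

equatorial

C1 and C4 have opposite parity, so for the trans isomer the two substituents are e,e in one chair and a,a in the other.
Chair I (trifluoromethyl axial, isopropyl axial): E = 4.53 kcal/mol.
Chair II (trifluoromethyl equatorial, isopropyl equatorial): E = 0.00 kcal/mol.
Chair II is the more stable (lower-energy) conformer, and in that chair the isopropyl group is equatorial.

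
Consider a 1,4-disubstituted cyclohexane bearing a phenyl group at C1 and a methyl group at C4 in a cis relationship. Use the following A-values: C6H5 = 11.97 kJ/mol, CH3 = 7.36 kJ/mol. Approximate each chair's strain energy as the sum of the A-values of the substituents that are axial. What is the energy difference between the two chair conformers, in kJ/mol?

C1 and C4 have opposite parity, so for the cis isomer the two substituents are one axial and one equatorial in each chair.
Chair I (phenyl axial, methyl equatorial): E = 11.97 kJ/mol.
Chair II (phenyl equatorial, methyl axial): E = 7.36 kJ/mol.
ΔE = 11.97 − 7.36 = 4.61 kJ/mol; chair II is more stable.

4.61 kJ/mol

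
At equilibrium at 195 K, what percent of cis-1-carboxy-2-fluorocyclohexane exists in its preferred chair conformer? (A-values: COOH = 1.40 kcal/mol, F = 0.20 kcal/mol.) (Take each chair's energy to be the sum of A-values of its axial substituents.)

C1 and C2 have opposite parity, so for the cis isomer the two substituents are one axial and one equatorial in each chair.
Chair I (carboxyl axial, fluoro equatorial): E = 1.40 kcal/mol; chair II (carboxyl equatorial, fluoro axial): E = 0.20 kcal/mol.
ΔG = 1.20 kcal/mol between the two chairs.
K = exp(ΔG/RT) with R = 1.987×10⁻³ kcal mol⁻¹ K⁻¹ and T = 195 K gives K ≈ 22.1.
Fraction in the lower-energy chair = K/(K+1) = 95.7%.

95.7%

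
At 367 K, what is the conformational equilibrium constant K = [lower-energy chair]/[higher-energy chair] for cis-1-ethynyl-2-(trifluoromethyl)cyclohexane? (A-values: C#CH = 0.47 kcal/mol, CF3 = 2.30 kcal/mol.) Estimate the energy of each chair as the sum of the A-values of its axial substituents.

K ≈ 12.3

C1 and C2 have opposite parity, so for the cis isomer the two substituents are one axial and one equatorial in each chair.
Chair I (ethynyl axial, trifluoromethyl equatorial): E = 0.47 kcal/mol; chair II (ethynyl equatorial, trifluoromethyl axial): E = 2.30 kcal/mol.
ΔG = 1.83 kcal/mol between the two chairs.
K = exp(ΔG/RT) with R = 1.987×10⁻³ kcal mol⁻¹ K⁻¹ and T = 367 K gives K ≈ 12.3.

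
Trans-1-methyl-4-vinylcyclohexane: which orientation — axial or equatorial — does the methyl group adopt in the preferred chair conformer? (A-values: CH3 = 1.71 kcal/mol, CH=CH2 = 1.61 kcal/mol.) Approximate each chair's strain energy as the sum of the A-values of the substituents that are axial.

equatorial

C1 and C4 have opposite parity, so for the trans isomer the two substituents are e,e in one chair and a,a in the other.
Chair I (methyl axial, vinyl axial): E = 3.32 kcal/mol.
Chair II (methyl equatorial, vinyl equatorial): E = 0.00 kcal/mol.
Chair II is the more stable (lower-energy) conformer, and in that chair the methyl group is equatorial.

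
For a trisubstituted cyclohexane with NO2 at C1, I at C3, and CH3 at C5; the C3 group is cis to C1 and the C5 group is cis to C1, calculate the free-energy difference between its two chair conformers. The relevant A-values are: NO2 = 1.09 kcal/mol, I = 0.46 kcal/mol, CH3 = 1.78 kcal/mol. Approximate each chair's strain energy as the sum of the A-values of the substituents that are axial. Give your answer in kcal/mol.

Chair I (nitro axial, iodo axial, methyl axial): E = 3.33 kcal/mol.
Chair II (nitro equatorial, iodo equatorial, methyl equatorial): E = 0.00 kcal/mol.
ΔE = 3.33 − 0.00 = 3.33 kcal/mol; chair II is more stable.

3.33 kcal/mol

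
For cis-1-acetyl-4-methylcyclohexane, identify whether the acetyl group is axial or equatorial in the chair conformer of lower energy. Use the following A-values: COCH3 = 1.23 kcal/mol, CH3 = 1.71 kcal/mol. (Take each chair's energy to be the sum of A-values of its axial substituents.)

C1 and C4 have opposite parity, so for the cis isomer the two substituents are one axial and one equatorial in each chair.
Chair I (acetyl axial, methyl equatorial): E = 1.23 kcal/mol.
Chair II (acetyl equatorial, methyl axial): E = 1.71 kcal/mol.
Chair I is the more stable (lower-energy) conformer, and in that chair the acetyl group is axial.

axial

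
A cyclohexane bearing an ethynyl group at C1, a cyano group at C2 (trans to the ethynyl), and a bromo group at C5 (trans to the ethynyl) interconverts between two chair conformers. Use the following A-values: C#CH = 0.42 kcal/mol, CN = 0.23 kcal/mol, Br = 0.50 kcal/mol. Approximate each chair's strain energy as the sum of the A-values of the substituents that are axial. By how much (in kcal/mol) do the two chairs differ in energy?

Chair I (ethynyl axial, cyano axial, bromo equatorial): E = 0.65 kcal/mol.
Chair II (ethynyl equatorial, cyano equatorial, bromo axial): E = 0.50 kcal/mol.
ΔE = 0.65 − 0.50 = 0.15 kcal/mol; chair II is more stable.

0.15 kcal/mol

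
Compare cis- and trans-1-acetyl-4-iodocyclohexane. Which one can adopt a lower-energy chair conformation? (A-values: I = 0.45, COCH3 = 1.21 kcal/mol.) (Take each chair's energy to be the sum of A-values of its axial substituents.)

trans

At 1,4 positions (parity opposite): cis → (a,e or e,a); trans → (e,e or a,a).
Best chair for cis: E = 0.45 kcal/mol; best chair for trans: E = 0.00 kcal/mol.
The trans isomer is lower by 0.45 kcal/mol.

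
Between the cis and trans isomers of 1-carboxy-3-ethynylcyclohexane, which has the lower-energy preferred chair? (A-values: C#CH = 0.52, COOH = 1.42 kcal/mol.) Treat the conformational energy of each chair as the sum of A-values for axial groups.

At 1,3 positions (parity same): cis → (e,e or a,a); trans → (a,e or e,a).
Best chair for cis: E = 0.00 kcal/mol; best chair for trans: E = 0.52 kcal/mol.
The cis isomer is lower by 0.52 kcal/mol.

cis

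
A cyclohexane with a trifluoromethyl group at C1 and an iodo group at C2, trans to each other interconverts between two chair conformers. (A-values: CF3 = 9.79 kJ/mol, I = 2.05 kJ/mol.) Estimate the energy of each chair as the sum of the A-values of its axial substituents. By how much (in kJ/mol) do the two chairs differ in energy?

C1 and C2 have opposite parity, so for the trans isomer the two substituents are e,e in one chair and a,a in the other.
Chair I (trifluoromethyl axial, iodo axial): E = 11.84 kJ/mol.
Chair II (trifluoromethyl equatorial, iodo equatorial): E = 0.00 kJ/mol.
ΔE = 11.84 − 0.00 = 11.84 kJ/mol; chair II is more stable.

11.84 kJ/mol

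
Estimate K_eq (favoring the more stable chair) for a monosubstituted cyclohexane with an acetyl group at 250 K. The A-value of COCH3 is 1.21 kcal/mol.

K ≈ 11.4

One chair has the acetyl group axial (E = 1.21 kcal/mol) and the other has it equatorial (E = 0).
ΔG = 1.21 kcal/mol between the two chairs.
K = exp(ΔG/RT) with R = 1.987×10⁻³ kcal mol⁻¹ K⁻¹ and T = 250 K gives K ≈ 11.4.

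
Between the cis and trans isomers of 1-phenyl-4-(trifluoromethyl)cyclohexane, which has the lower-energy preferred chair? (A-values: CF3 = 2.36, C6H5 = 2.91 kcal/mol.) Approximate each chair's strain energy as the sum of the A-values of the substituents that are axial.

At 1,4 positions (parity opposite): cis → (a,e or e,a); trans → (e,e or a,a).
Best chair for cis: E = 2.36 kcal/mol; best chair for trans: E = 0.00 kcal/mol.
The trans isomer is lower by 2.36 kcal/mol.

trans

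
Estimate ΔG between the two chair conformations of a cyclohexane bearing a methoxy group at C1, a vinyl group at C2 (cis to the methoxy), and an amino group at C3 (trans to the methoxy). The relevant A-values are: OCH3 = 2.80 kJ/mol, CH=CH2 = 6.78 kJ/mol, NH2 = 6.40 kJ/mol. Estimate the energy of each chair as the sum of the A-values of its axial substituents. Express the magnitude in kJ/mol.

Chair I (methoxy axial, vinyl equatorial, amino equatorial): E = 2.80 kJ/mol.
Chair II (methoxy equatorial, vinyl axial, amino axial): E = 13.18 kJ/mol.
ΔE = 13.18 − 2.80 = 10.38 kJ/mol; chair I is more stable.

10.38 kJ/mol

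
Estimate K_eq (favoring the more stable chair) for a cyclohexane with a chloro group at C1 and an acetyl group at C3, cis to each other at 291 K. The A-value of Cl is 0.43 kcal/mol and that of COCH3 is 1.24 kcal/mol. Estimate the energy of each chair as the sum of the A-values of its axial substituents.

K ≈ 18.0

C1 and C3 have the same parity, so for the cis isomer the two substituents are e,e in one chair and a,a in the other.
Chair I (chloro axial, acetyl axial): E = 1.67 kcal/mol; chair II (chloro equatorial, acetyl equatorial): E = 0.00 kcal/mol.
ΔG = 1.67 kcal/mol between the two chairs.
K = exp(ΔG/RT) with R = 1.987×10⁻³ kcal mol⁻¹ K⁻¹ and T = 291 K gives K ≈ 18.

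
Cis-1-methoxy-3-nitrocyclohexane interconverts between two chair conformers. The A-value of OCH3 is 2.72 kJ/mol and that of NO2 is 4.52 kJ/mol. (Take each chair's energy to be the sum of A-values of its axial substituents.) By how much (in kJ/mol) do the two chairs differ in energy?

C1 and C3 have the same parity, so for the cis isomer the two substituents are e,e in one chair and a,a in the other.
Chair I (methoxy axial, nitro axial): E = 7.24 kJ/mol.
Chair II (methoxy equatorial, nitro equatorial): E = 0.00 kJ/mol.
ΔE = 7.24 − 0.00 = 7.24 kJ/mol; chair II is more stable.

7.24 kJ/mol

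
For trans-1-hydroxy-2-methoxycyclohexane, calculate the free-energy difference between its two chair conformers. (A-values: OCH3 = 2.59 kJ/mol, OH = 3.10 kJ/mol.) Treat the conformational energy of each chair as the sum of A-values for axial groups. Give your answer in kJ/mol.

C1 and C2 have opposite parity, so for the trans isomer the two substituents are e,e in one chair and a,a in the other.
Chair I (methoxy axial, hydroxyl axial): E = 5.69 kJ/mol.
Chair II (methoxy equatorial, hydroxyl equatorial): E = 0.00 kJ/mol.
ΔE = 5.69 − 0.00 = 5.69 kJ/mol; chair II is more stable.

5.69 kJ/mol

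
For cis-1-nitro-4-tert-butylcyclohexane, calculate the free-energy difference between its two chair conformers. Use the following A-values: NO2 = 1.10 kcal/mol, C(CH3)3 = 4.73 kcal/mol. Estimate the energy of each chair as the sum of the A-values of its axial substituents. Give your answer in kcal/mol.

C1 and C4 have opposite parity, so for the cis isomer the two substituents are one axial and one equatorial in each chair.
Chair I (nitro axial, tert-butyl equatorial): E = 1.10 kcal/mol.
Chair II (nitro equatorial, tert-butyl axial): E = 4.73 kcal/mol.
ΔE = 4.73 − 1.10 = 3.63 kcal/mol; chair I is more stable.

3.63 kcal/mol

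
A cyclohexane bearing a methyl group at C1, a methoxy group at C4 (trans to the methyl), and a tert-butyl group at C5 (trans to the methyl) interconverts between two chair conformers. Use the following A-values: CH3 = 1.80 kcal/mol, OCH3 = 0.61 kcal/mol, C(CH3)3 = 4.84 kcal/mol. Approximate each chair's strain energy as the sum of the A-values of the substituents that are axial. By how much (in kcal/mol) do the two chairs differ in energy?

2.43 kcal/mol

Chair I (methyl axial, methoxy axial, tert-butyl equatorial): E = 2.41 kcal/mol.
Chair II (methyl equatorial, methoxy equatorial, tert-butyl axial): E = 4.84 kcal/mol.
ΔE = 4.84 − 2.41 = 2.43 kcal/mol; chair I is more stable.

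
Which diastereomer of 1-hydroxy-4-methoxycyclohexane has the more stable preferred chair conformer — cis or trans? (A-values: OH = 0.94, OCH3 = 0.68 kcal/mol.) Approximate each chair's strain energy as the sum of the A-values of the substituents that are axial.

At 1,4 positions (parity opposite): cis → (a,e or e,a); trans → (e,e or a,a).
Best chair for cis: E = 0.68 kcal/mol; best chair for trans: E = 0.00 kcal/mol.
The trans isomer is lower by 0.68 kcal/mol.

trans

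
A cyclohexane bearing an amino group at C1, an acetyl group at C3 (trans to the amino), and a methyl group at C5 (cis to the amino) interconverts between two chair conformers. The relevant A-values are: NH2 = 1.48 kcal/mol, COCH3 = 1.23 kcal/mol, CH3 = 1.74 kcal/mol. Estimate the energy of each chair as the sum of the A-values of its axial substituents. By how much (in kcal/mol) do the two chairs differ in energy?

1.99 kcal/mol

Chair I (amino axial, acetyl equatorial, methyl axial): E = 3.22 kcal/mol.
Chair II (amino equatorial, acetyl axial, methyl equatorial): E = 1.23 kcal/mol.
ΔE = 3.22 − 1.23 = 1.99 kcal/mol; chair II is more stable.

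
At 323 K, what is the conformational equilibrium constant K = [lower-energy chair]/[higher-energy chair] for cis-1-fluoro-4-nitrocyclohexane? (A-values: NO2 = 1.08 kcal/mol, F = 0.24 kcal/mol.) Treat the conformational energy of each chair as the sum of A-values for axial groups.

C1 and C4 have opposite parity, so for the cis isomer the two substituents are one axial and one equatorial in each chair.
Chair I (nitro axial, fluoro equatorial): E = 1.08 kcal/mol; chair II (nitro equatorial, fluoro axial): E = 0.24 kcal/mol.
ΔG = 0.84 kcal/mol between the two chairs.
K = exp(ΔG/RT) with R = 1.987×10⁻³ kcal mol⁻¹ K⁻¹ and T = 323 K gives K ≈ 3.7.

K ≈ 3.70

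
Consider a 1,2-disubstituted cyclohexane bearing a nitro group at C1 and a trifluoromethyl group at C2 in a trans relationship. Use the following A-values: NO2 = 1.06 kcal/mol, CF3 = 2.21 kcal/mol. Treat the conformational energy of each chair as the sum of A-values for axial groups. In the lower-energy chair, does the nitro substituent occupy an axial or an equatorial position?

C1 and C2 have opposite parity, so for the trans isomer the two substituents are e,e in one chair and a,a in the other.
Chair I (nitro axial, trifluoromethyl axial): E = 3.27 kcal/mol.
Chair II (nitro equatorial, trifluoromethyl equatorial): E = 0.00 kcal/mol.
Chair II is the more stable (lower-energy) conformer, and in that chair the nitro group is equatorial.

equatorial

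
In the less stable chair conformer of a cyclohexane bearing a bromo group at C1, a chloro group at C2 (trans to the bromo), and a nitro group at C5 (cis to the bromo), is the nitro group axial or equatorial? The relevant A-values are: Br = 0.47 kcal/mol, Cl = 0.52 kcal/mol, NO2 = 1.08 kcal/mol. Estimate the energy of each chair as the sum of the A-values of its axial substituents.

Chair I (bromo axial, chloro axial, nitro axial): E = 2.07 kcal/mol.
Chair II (bromo equatorial, chloro equatorial, nitro equatorial): E = 0.00 kcal/mol.
Chair I is the less stable (higher-energy) conformer, and in that chair the nitro group is axial.

axial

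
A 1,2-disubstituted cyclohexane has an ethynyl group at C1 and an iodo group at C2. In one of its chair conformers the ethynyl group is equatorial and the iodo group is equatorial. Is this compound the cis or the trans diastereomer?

C1 and C2 have opposite parity, so their axial bonds point in opposite directions.
With opposite-parity carbons, two substituents on the same face are one axial and one equatorial; opposite faces give both axial or both equatorial.
Here the groups are equatorial/equatorial → opposite face → trans.

trans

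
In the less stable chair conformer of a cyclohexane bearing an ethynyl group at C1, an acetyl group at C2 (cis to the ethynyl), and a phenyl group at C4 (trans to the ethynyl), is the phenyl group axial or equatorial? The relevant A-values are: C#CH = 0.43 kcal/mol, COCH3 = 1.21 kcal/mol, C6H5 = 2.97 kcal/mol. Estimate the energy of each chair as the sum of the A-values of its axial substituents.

axial

Chair I (ethynyl axial, acetyl equatorial, phenyl axial): E = 3.40 kcal/mol.
Chair II (ethynyl equatorial, acetyl axial, phenyl equatorial): E = 1.21 kcal/mol.
Chair I is the less stable (higher-energy) conformer, and in that chair the phenyl group is axial.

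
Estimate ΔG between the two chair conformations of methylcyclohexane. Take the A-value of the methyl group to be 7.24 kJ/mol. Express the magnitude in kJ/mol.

A monosubstituted cyclohexane has one chair with the methyl group axial (E = A = 7.24 kJ/mol) and one with it equatorial (E = 0).
ΔE = 7.24 − 0 = 7.24 kJ/mol.

7.24 kJ/mol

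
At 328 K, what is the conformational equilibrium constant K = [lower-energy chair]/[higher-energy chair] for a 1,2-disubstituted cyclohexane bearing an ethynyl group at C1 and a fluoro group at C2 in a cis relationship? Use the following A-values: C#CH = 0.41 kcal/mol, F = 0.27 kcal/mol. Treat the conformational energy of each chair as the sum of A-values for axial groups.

C1 and C2 have opposite parity, so for the cis isomer the two substituents are one axial and one equatorial in each chair.
Chair I (ethynyl axial, fluoro equatorial): E = 0.41 kcal/mol; chair II (ethynyl equatorial, fluoro axial): E = 0.27 kcal/mol.
ΔG = 0.14 kcal/mol between the two chairs.
K = exp(ΔG/RT) with R = 1.987×10⁻³ kcal mol⁻¹ K⁻¹ and T = 328 K gives K ≈ 1.24.

K ≈ 1.24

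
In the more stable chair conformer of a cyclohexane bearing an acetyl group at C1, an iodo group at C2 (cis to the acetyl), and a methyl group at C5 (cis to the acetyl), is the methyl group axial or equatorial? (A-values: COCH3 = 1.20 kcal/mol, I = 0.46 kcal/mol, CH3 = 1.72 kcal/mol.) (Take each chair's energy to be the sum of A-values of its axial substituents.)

Chair I (acetyl axial, iodo equatorial, methyl axial): E = 2.92 kcal/mol.
Chair II (acetyl equatorial, iodo axial, methyl equatorial): E = 0.46 kcal/mol.
Chair II is the more stable (lower-energy) conformer, and in that chair the methyl group is equatorial.

equatorial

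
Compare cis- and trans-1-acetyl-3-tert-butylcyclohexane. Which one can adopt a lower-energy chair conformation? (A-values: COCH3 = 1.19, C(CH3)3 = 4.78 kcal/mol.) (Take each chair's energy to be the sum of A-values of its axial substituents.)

At 1,3 positions (parity same): cis → (e,e or a,a); trans → (a,e or e,a).
Best chair for cis: E = 0.00 kcal/mol; best chair for trans: E = 1.19 kcal/mol.
The cis isomer is lower by 1.19 kcal/mol.

cis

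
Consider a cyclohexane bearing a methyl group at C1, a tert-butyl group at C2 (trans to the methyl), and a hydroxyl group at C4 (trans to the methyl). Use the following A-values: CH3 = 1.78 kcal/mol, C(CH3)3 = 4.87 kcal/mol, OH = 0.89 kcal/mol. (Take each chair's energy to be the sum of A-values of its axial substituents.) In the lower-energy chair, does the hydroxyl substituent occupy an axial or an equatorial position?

equatorial

Chair I (methyl axial, tert-butyl axial, hydroxyl axial): E = 7.54 kcal/mol.
Chair II (methyl equatorial, tert-butyl equatorial, hydroxyl equatorial): E = 0.00 kcal/mol.
Chair II is the more stable (lower-energy) conformer, and in that chair the hydroxyl group is equatorial.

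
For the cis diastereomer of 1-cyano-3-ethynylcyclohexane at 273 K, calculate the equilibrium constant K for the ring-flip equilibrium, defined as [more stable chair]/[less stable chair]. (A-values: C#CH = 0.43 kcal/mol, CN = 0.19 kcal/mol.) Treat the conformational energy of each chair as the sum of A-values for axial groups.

K ≈ 3.14

C1 and C3 have the same parity, so for the cis isomer the two substituents are e,e in one chair and a,a in the other.
Chair I (ethynyl axial, cyano axial): E = 0.62 kcal/mol; chair II (ethynyl equatorial, cyano equatorial): E = 0.00 kcal/mol.
ΔG = 0.62 kcal/mol between the two chairs.
K = exp(ΔG/RT) with R = 1.987×10⁻³ kcal mol⁻¹ K⁻¹ and T = 273 K gives K ≈ 3.14.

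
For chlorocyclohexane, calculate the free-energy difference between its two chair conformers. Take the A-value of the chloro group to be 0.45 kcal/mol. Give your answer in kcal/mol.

A monosubstituted cyclohexane has one chair with the chloro group axial (E = A = 0.45 kcal/mol) and one with it equatorial (E = 0).
ΔE = 0.45 − 0 = 0.45 kcal/mol.

0.45 kcal/mol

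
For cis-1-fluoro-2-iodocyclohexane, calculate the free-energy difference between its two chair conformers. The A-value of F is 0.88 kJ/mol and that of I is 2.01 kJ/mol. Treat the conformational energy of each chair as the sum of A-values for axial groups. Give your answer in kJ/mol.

C1 and C2 have opposite parity, so for the cis isomer the two substituents are one axial and one equatorial in each chair.
Chair I (fluoro axial, iodo equatorial): E = 0.88 kJ/mol.
Chair II (fluoro equatorial, iodo axial): E = 2.01 kJ/mol.
ΔE = 2.01 − 0.88 = 1.13 kJ/mol; chair I is more stable.

1.13 kJ/mol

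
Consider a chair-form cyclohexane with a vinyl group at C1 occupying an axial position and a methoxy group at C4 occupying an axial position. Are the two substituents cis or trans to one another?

trans

C1 and C4 have opposite parity, so their axial bonds point in opposite directions.
With opposite-parity carbons, two substituents on the same face are one axial and one equatorial; opposite faces give both axial or both equatorial.
Here the groups are axial/axial → opposite face → trans.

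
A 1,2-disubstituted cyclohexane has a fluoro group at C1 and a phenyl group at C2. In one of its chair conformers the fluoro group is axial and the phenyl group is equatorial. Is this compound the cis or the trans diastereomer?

cis

C1 and C2 have opposite parity, so their axial bonds point in opposite directions.
With opposite-parity carbons, two substituents on the same face are one axial and one equatorial; opposite faces give both axial or both equatorial.
Here the groups are axial/equatorial → same face → cis.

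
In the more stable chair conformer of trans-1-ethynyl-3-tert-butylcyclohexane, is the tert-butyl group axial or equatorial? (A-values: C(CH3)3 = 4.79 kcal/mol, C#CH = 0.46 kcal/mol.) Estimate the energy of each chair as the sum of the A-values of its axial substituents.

equatorial

C1 and C3 have the same parity, so for the trans isomer the two substituents are one axial and one equatorial in each chair.
Chair I (tert-butyl axial, ethynyl equatorial): E = 4.79 kcal/mol.
Chair II (tert-butyl equatorial, ethynyl axial): E = 0.46 kcal/mol.
Chair II is the more stable (lower-energy) conformer, and in that chair the tert-butyl group is equatorial.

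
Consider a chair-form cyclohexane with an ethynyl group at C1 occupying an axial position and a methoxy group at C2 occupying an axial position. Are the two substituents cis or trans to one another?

C1 and C2 have opposite parity, so their axial bonds point in opposite directions.
With opposite-parity carbons, two substituents on the same face are one axial and one equatorial; opposite faces give both axial or both equatorial.
Here the groups are axial/axial → opposite face → trans.

trans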